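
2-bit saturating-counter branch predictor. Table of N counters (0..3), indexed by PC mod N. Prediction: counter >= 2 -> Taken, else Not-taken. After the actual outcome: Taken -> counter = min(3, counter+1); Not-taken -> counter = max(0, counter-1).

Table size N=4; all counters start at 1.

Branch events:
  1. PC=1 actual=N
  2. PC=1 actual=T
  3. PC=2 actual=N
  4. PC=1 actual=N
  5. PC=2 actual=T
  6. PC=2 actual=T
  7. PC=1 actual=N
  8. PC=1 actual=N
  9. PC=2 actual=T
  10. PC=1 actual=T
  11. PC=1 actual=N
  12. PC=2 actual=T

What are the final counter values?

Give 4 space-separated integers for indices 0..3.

Ev 1: PC=1 idx=1 pred=N actual=N -> ctr[1]=0
Ev 2: PC=1 idx=1 pred=N actual=T -> ctr[1]=1
Ev 3: PC=2 idx=2 pred=N actual=N -> ctr[2]=0
Ev 4: PC=1 idx=1 pred=N actual=N -> ctr[1]=0
Ev 5: PC=2 idx=2 pred=N actual=T -> ctr[2]=1
Ev 6: PC=2 idx=2 pred=N actual=T -> ctr[2]=2
Ev 7: PC=1 idx=1 pred=N actual=N -> ctr[1]=0
Ev 8: PC=1 idx=1 pred=N actual=N -> ctr[1]=0
Ev 9: PC=2 idx=2 pred=T actual=T -> ctr[2]=3
Ev 10: PC=1 idx=1 pred=N actual=T -> ctr[1]=1
Ev 11: PC=1 idx=1 pred=N actual=N -> ctr[1]=0
Ev 12: PC=2 idx=2 pred=T actual=T -> ctr[2]=3

Answer: 1 0 3 1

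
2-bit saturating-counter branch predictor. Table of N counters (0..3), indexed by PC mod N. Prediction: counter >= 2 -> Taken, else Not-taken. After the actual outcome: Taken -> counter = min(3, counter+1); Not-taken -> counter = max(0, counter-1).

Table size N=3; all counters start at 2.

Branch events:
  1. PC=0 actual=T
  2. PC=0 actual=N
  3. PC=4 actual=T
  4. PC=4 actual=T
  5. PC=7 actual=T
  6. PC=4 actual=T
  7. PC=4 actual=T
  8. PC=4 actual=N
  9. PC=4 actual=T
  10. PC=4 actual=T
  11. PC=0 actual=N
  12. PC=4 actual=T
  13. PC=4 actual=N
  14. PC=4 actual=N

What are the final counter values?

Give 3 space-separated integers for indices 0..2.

Ev 1: PC=0 idx=0 pred=T actual=T -> ctr[0]=3
Ev 2: PC=0 idx=0 pred=T actual=N -> ctr[0]=2
Ev 3: PC=4 idx=1 pred=T actual=T -> ctr[1]=3
Ev 4: PC=4 idx=1 pred=T actual=T -> ctr[1]=3
Ev 5: PC=7 idx=1 pred=T actual=T -> ctr[1]=3
Ev 6: PC=4 idx=1 pred=T actual=T -> ctr[1]=3
Ev 7: PC=4 idx=1 pred=T actual=T -> ctr[1]=3
Ev 8: PC=4 idx=1 pred=T actual=N -> ctr[1]=2
Ev 9: PC=4 idx=1 pred=T actual=T -> ctr[1]=3
Ev 10: PC=4 idx=1 pred=T actual=T -> ctr[1]=3
Ev 11: PC=0 idx=0 pred=T actual=N -> ctr[0]=1
Ev 12: PC=4 idx=1 pred=T actual=T -> ctr[1]=3
Ev 13: PC=4 idx=1 pred=T actual=N -> ctr[1]=2
Ev 14: PC=4 idx=1 pred=T actual=N -> ctr[1]=1

Answer: 1 1 2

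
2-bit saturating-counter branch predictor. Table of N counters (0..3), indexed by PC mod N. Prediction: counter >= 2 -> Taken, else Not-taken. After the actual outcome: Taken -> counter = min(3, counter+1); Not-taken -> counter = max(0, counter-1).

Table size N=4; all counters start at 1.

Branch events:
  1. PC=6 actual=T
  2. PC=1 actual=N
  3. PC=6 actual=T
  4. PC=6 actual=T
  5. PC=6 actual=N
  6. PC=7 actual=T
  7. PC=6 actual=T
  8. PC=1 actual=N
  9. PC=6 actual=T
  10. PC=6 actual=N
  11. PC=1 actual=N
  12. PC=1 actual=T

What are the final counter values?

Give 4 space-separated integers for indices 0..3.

Ev 1: PC=6 idx=2 pred=N actual=T -> ctr[2]=2
Ev 2: PC=1 idx=1 pred=N actual=N -> ctr[1]=0
Ev 3: PC=6 idx=2 pred=T actual=T -> ctr[2]=3
Ev 4: PC=6 idx=2 pred=T actual=T -> ctr[2]=3
Ev 5: PC=6 idx=2 pred=T actual=N -> ctr[2]=2
Ev 6: PC=7 idx=3 pred=N actual=T -> ctr[3]=2
Ev 7: PC=6 idx=2 pred=T actual=T -> ctr[2]=3
Ev 8: PC=1 idx=1 pred=N actual=N -> ctr[1]=0
Ev 9: PC=6 idx=2 pred=T actual=T -> ctr[2]=3
Ev 10: PC=6 idx=2 pred=T actual=N -> ctr[2]=2
Ev 11: PC=1 idx=1 pred=N actual=N -> ctr[1]=0
Ev 12: PC=1 idx=1 pred=N actual=T -> ctr[1]=1

Answer: 1 1 2 2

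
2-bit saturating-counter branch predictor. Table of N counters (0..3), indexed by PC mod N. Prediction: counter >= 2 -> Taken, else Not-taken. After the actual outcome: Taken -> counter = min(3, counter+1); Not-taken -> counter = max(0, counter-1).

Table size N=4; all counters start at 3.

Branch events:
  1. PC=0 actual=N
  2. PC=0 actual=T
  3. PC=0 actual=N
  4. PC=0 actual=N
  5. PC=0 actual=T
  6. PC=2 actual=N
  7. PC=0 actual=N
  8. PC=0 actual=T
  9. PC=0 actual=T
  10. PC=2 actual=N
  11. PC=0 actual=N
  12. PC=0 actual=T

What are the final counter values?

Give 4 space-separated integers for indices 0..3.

Answer: 3 3 1 3

Derivation:
Ev 1: PC=0 idx=0 pred=T actual=N -> ctr[0]=2
Ev 2: PC=0 idx=0 pred=T actual=T -> ctr[0]=3
Ev 3: PC=0 idx=0 pred=T actual=N -> ctr[0]=2
Ev 4: PC=0 idx=0 pred=T actual=N -> ctr[0]=1
Ev 5: PC=0 idx=0 pred=N actual=T -> ctr[0]=2
Ev 6: PC=2 idx=2 pred=T actual=N -> ctr[2]=2
Ev 7: PC=0 idx=0 pred=T actual=N -> ctr[0]=1
Ev 8: PC=0 idx=0 pred=N actual=T -> ctr[0]=2
Ev 9: PC=0 idx=0 pred=T actual=T -> ctr[0]=3
Ev 10: PC=2 idx=2 pred=T actual=N -> ctr[2]=1
Ev 11: PC=0 idx=0 pred=T actual=N -> ctr[0]=2
Ev 12: PC=0 idx=0 pred=T actual=T -> ctr[0]=3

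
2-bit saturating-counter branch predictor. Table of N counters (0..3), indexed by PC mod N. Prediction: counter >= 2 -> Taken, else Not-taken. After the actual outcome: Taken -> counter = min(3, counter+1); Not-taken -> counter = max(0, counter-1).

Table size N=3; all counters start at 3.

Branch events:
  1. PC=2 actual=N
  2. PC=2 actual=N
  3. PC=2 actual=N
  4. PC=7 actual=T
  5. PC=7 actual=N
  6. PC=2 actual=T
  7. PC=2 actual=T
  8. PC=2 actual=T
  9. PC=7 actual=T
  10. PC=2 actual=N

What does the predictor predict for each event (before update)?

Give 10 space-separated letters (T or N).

Ev 1: PC=2 idx=2 pred=T actual=N -> ctr[2]=2
Ev 2: PC=2 idx=2 pred=T actual=N -> ctr[2]=1
Ev 3: PC=2 idx=2 pred=N actual=N -> ctr[2]=0
Ev 4: PC=7 idx=1 pred=T actual=T -> ctr[1]=3
Ev 5: PC=7 idx=1 pred=T actual=N -> ctr[1]=2
Ev 6: PC=2 idx=2 pred=N actual=T -> ctr[2]=1
Ev 7: PC=2 idx=2 pred=N actual=T -> ctr[2]=2
Ev 8: PC=2 idx=2 pred=T actual=T -> ctr[2]=3
Ev 9: PC=7 idx=1 pred=T actual=T -> ctr[1]=3
Ev 10: PC=2 idx=2 pred=T actual=N -> ctr[2]=2

Answer: T T N T T N N T T T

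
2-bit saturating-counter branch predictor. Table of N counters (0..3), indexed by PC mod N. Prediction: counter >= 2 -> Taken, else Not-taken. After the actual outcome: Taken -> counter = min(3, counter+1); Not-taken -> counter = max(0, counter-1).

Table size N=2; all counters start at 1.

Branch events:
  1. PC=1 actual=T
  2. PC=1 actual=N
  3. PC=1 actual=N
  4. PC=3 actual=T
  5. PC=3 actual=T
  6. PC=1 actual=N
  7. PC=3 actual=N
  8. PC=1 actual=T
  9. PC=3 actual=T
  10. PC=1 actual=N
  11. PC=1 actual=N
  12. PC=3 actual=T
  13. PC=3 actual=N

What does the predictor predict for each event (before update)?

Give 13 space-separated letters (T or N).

Ev 1: PC=1 idx=1 pred=N actual=T -> ctr[1]=2
Ev 2: PC=1 idx=1 pred=T actual=N -> ctr[1]=1
Ev 3: PC=1 idx=1 pred=N actual=N -> ctr[1]=0
Ev 4: PC=3 idx=1 pred=N actual=T -> ctr[1]=1
Ev 5: PC=3 idx=1 pred=N actual=T -> ctr[1]=2
Ev 6: PC=1 idx=1 pred=T actual=N -> ctr[1]=1
Ev 7: PC=3 idx=1 pred=N actual=N -> ctr[1]=0
Ev 8: PC=1 idx=1 pred=N actual=T -> ctr[1]=1
Ev 9: PC=3 idx=1 pred=N actual=T -> ctr[1]=2
Ev 10: PC=1 idx=1 pred=T actual=N -> ctr[1]=1
Ev 11: PC=1 idx=1 pred=N actual=N -> ctr[1]=0
Ev 12: PC=3 idx=1 pred=N actual=T -> ctr[1]=1
Ev 13: PC=3 idx=1 pred=N actual=N -> ctr[1]=0

Answer: N T N N N T N N N T N N N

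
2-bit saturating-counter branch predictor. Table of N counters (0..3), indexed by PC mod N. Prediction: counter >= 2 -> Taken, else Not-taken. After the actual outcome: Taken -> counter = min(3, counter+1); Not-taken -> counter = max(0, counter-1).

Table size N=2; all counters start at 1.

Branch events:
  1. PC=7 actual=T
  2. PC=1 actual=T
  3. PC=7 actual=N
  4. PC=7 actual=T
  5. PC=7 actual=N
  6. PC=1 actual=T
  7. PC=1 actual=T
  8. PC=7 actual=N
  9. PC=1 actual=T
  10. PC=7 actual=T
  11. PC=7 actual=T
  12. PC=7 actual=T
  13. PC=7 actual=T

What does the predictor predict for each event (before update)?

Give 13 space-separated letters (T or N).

Answer: N T T T T T T T T T T T T

Derivation:
Ev 1: PC=7 idx=1 pred=N actual=T -> ctr[1]=2
Ev 2: PC=1 idx=1 pred=T actual=T -> ctr[1]=3
Ev 3: PC=7 idx=1 pred=T actual=N -> ctr[1]=2
Ev 4: PC=7 idx=1 pred=T actual=T -> ctr[1]=3
Ev 5: PC=7 idx=1 pred=T actual=N -> ctr[1]=2
Ev 6: PC=1 idx=1 pred=T actual=T -> ctr[1]=3
Ev 7: PC=1 idx=1 pred=T actual=T -> ctr[1]=3
Ev 8: PC=7 idx=1 pred=T actual=N -> ctr[1]=2
Ev 9: PC=1 idx=1 pred=T actual=T -> ctr[1]=3
Ev 10: PC=7 idx=1 pred=T actual=T -> ctr[1]=3
Ev 11: PC=7 idx=1 pred=T actual=T -> ctr[1]=3
Ev 12: PC=7 idx=1 pred=T actual=T -> ctr[1]=3
Ev 13: PC=7 idx=1 pred=T actual=T -> ctr[1]=3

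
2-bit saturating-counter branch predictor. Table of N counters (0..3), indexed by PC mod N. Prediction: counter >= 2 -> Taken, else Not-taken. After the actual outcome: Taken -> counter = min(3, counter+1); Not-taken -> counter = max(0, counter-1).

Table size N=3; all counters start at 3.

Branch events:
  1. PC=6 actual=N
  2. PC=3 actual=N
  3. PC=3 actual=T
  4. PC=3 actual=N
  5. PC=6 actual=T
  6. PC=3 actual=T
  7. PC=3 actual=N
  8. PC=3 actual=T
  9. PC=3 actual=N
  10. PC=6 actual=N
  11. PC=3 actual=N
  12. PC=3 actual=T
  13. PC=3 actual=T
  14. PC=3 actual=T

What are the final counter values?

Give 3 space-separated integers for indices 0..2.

Ev 1: PC=6 idx=0 pred=T actual=N -> ctr[0]=2
Ev 2: PC=3 idx=0 pred=T actual=N -> ctr[0]=1
Ev 3: PC=3 idx=0 pred=N actual=T -> ctr[0]=2
Ev 4: PC=3 idx=0 pred=T actual=N -> ctr[0]=1
Ev 5: PC=6 idx=0 pred=N actual=T -> ctr[0]=2
Ev 6: PC=3 idx=0 pred=T actual=T -> ctr[0]=3
Ev 7: PC=3 idx=0 pred=T actual=N -> ctr[0]=2
Ev 8: PC=3 idx=0 pred=T actual=T -> ctr[0]=3
Ev 9: PC=3 idx=0 pred=T actual=N -> ctr[0]=2
Ev 10: PC=6 idx=0 pred=T actual=N -> ctr[0]=1
Ev 11: PC=3 idx=0 pred=N actual=N -> ctr[0]=0
Ev 12: PC=3 idx=0 pred=N actual=T -> ctr[0]=1
Ev 13: PC=3 idx=0 pred=N actual=T -> ctr[0]=2
Ev 14: PC=3 idx=0 pred=T actual=T -> ctr[0]=3

Answer: 3 3 3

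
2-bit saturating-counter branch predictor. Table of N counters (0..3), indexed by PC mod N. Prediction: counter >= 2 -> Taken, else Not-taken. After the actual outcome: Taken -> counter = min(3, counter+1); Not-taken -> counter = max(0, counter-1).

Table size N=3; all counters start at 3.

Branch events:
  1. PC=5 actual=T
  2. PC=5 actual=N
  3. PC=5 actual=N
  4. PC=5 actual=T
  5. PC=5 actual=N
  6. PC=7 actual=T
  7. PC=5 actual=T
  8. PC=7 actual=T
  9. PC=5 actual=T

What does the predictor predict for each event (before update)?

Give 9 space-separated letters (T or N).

Answer: T T T N T T N T T

Derivation:
Ev 1: PC=5 idx=2 pred=T actual=T -> ctr[2]=3
Ev 2: PC=5 idx=2 pred=T actual=N -> ctr[2]=2
Ev 3: PC=5 idx=2 pred=T actual=N -> ctr[2]=1
Ev 4: PC=5 idx=2 pred=N actual=T -> ctr[2]=2
Ev 5: PC=5 idx=2 pred=T actual=N -> ctr[2]=1
Ev 6: PC=7 idx=1 pred=T actual=T -> ctr[1]=3
Ev 7: PC=5 idx=2 pred=N actual=T -> ctr[2]=2
Ev 8: PC=7 idx=1 pred=T actual=T -> ctr[1]=3
Ev 9: PC=5 idx=2 pred=T actual=T -> ctr[2]=3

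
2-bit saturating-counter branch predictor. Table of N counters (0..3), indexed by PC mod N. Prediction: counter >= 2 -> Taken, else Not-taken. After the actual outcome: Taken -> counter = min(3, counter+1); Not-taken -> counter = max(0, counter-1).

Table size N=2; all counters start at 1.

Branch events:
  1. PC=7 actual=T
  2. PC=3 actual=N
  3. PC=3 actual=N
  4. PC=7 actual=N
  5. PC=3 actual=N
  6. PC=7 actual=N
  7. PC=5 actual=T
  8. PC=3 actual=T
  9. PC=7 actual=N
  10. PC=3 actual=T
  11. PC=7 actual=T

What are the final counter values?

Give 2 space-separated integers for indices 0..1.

Ev 1: PC=7 idx=1 pred=N actual=T -> ctr[1]=2
Ev 2: PC=3 idx=1 pred=T actual=N -> ctr[1]=1
Ev 3: PC=3 idx=1 pred=N actual=N -> ctr[1]=0
Ev 4: PC=7 idx=1 pred=N actual=N -> ctr[1]=0
Ev 5: PC=3 idx=1 pred=N actual=N -> ctr[1]=0
Ev 6: PC=7 idx=1 pred=N actual=N -> ctr[1]=0
Ev 7: PC=5 idx=1 pred=N actual=T -> ctr[1]=1
Ev 8: PC=3 idx=1 pred=N actual=T -> ctr[1]=2
Ev 9: PC=7 idx=1 pred=T actual=N -> ctr[1]=1
Ev 10: PC=3 idx=1 pred=N actual=T -> ctr[1]=2
Ev 11: PC=7 idx=1 pred=T actual=T -> ctr[1]=3

Answer: 1 3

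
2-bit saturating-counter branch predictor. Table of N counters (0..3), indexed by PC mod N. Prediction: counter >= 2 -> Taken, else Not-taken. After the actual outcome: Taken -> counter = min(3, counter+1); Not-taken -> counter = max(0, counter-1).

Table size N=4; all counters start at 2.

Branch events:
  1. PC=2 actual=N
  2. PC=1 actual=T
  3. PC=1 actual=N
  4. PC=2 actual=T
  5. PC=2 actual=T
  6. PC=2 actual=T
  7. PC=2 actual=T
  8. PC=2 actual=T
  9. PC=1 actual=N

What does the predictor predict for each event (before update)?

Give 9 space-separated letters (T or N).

Answer: T T T N T T T T T

Derivation:
Ev 1: PC=2 idx=2 pred=T actual=N -> ctr[2]=1
Ev 2: PC=1 idx=1 pred=T actual=T -> ctr[1]=3
Ev 3: PC=1 idx=1 pred=T actual=N -> ctr[1]=2
Ev 4: PC=2 idx=2 pred=N actual=T -> ctr[2]=2
Ev 5: PC=2 idx=2 pred=T actual=T -> ctr[2]=3
Ev 6: PC=2 idx=2 pred=T actual=T -> ctr[2]=3
Ev 7: PC=2 idx=2 pred=T actual=T -> ctr[2]=3
Ev 8: PC=2 idx=2 pred=T actual=T -> ctr[2]=3
Ev 9: PC=1 idx=1 pred=T actual=N -> ctr[1]=1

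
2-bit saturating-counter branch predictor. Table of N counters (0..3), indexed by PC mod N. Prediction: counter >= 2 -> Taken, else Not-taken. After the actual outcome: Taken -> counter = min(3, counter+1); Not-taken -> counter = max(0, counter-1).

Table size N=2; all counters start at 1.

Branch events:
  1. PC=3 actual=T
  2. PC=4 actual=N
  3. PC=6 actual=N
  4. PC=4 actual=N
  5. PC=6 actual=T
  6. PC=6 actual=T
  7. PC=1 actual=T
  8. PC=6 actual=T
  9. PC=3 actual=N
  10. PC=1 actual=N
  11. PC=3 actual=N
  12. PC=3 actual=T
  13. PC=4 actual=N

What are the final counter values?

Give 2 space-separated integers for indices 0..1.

Ev 1: PC=3 idx=1 pred=N actual=T -> ctr[1]=2
Ev 2: PC=4 idx=0 pred=N actual=N -> ctr[0]=0
Ev 3: PC=6 idx=0 pred=N actual=N -> ctr[0]=0
Ev 4: PC=4 idx=0 pred=N actual=N -> ctr[0]=0
Ev 5: PC=6 idx=0 pred=N actual=T -> ctr[0]=1
Ev 6: PC=6 idx=0 pred=N actual=T -> ctr[0]=2
Ev 7: PC=1 idx=1 pred=T actual=T -> ctr[1]=3
Ev 8: PC=6 idx=0 pred=T actual=T -> ctr[0]=3
Ev 9: PC=3 idx=1 pred=T actual=N -> ctr[1]=2
Ev 10: PC=1 idx=1 pred=T actual=N -> ctr[1]=1
Ev 11: PC=3 idx=1 pred=N actual=N -> ctr[1]=0
Ev 12: PC=3 idx=1 pred=N actual=T -> ctr[1]=1
Ev 13: PC=4 idx=0 pred=T actual=N -> ctr[0]=2

Answer: 2 1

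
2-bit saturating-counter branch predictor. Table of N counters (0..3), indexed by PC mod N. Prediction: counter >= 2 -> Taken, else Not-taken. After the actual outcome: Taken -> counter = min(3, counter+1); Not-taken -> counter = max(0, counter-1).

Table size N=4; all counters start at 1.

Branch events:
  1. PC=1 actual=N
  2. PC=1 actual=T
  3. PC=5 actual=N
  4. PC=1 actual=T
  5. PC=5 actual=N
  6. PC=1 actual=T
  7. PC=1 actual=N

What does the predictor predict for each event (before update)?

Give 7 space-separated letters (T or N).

Ev 1: PC=1 idx=1 pred=N actual=N -> ctr[1]=0
Ev 2: PC=1 idx=1 pred=N actual=T -> ctr[1]=1
Ev 3: PC=5 idx=1 pred=N actual=N -> ctr[1]=0
Ev 4: PC=1 idx=1 pred=N actual=T -> ctr[1]=1
Ev 5: PC=5 idx=1 pred=N actual=N -> ctr[1]=0
Ev 6: PC=1 idx=1 pred=N actual=T -> ctr[1]=1
Ev 7: PC=1 idx=1 pred=N actual=N -> ctr[1]=0

Answer: N N N N N N N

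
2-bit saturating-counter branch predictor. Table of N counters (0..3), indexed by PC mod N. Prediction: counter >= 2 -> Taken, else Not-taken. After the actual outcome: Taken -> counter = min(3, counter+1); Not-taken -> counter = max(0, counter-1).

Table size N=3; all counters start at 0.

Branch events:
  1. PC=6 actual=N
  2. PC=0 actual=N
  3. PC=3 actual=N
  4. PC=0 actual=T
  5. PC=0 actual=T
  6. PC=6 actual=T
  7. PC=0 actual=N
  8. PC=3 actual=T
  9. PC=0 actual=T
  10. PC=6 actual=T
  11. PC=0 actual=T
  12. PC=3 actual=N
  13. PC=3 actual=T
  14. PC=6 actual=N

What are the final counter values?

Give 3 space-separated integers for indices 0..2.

Answer: 2 0 0

Derivation:
Ev 1: PC=6 idx=0 pred=N actual=N -> ctr[0]=0
Ev 2: PC=0 idx=0 pred=N actual=N -> ctr[0]=0
Ev 3: PC=3 idx=0 pred=N actual=N -> ctr[0]=0
Ev 4: PC=0 idx=0 pred=N actual=T -> ctr[0]=1
Ev 5: PC=0 idx=0 pred=N actual=T -> ctr[0]=2
Ev 6: PC=6 idx=0 pred=T actual=T -> ctr[0]=3
Ev 7: PC=0 idx=0 pred=T actual=N -> ctr[0]=2
Ev 8: PC=3 idx=0 pred=T actual=T -> ctr[0]=3
Ev 9: PC=0 idx=0 pred=T actual=T -> ctr[0]=3
Ev 10: PC=6 idx=0 pred=T actual=T -> ctr[0]=3
Ev 11: PC=0 idx=0 pred=T actual=T -> ctr[0]=3
Ev 12: PC=3 idx=0 pred=T actual=N -> ctr[0]=2
Ev 13: PC=3 idx=0 pred=T actual=T -> ctr[0]=3
Ev 14: PC=6 idx=0 pred=T actual=N -> ctr[0]=2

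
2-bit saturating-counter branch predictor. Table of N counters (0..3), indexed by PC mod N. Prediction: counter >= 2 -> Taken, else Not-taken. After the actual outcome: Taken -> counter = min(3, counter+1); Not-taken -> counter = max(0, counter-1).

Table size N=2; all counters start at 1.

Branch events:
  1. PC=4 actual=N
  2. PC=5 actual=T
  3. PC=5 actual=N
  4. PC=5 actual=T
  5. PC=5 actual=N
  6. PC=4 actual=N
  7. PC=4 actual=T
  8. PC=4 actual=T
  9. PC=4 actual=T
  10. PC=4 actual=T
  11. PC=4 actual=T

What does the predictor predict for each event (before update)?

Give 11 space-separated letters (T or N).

Answer: N N T N T N N N T T T

Derivation:
Ev 1: PC=4 idx=0 pred=N actual=N -> ctr[0]=0
Ev 2: PC=5 idx=1 pred=N actual=T -> ctr[1]=2
Ev 3: PC=5 idx=1 pred=T actual=N -> ctr[1]=1
Ev 4: PC=5 idx=1 pred=N actual=T -> ctr[1]=2
Ev 5: PC=5 idx=1 pred=T actual=N -> ctr[1]=1
Ev 6: PC=4 idx=0 pred=N actual=N -> ctr[0]=0
Ev 7: PC=4 idx=0 pred=N actual=T -> ctr[0]=1
Ev 8: PC=4 idx=0 pred=N actual=T -> ctr[0]=2
Ev 9: PC=4 idx=0 pred=T actual=T -> ctr[0]=3
Ev 10: PC=4 idx=0 pred=T actual=T -> ctr[0]=3
Ev 11: PC=4 idx=0 pred=T actual=T -> ctr[0]=3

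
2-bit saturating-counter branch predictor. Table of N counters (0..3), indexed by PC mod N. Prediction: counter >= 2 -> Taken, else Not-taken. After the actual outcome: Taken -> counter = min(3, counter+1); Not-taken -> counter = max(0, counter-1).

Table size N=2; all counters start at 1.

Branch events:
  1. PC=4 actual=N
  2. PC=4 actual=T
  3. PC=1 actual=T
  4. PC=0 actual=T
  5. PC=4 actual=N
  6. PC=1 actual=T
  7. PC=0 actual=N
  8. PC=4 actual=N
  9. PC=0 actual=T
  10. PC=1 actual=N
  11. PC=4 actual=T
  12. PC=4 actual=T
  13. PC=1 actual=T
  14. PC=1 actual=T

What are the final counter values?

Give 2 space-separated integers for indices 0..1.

Answer: 3 3

Derivation:
Ev 1: PC=4 idx=0 pred=N actual=N -> ctr[0]=0
Ev 2: PC=4 idx=0 pred=N actual=T -> ctr[0]=1
Ev 3: PC=1 idx=1 pred=N actual=T -> ctr[1]=2
Ev 4: PC=0 idx=0 pred=N actual=T -> ctr[0]=2
Ev 5: PC=4 idx=0 pred=T actual=N -> ctr[0]=1
Ev 6: PC=1 idx=1 pred=T actual=T -> ctr[1]=3
Ev 7: PC=0 idx=0 pred=N actual=N -> ctr[0]=0
Ev 8: PC=4 idx=0 pred=N actual=N -> ctr[0]=0
Ev 9: PC=0 idx=0 pred=N actual=T -> ctr[0]=1
Ev 10: PC=1 idx=1 pred=T actual=N -> ctr[1]=2
Ev 11: PC=4 idx=0 pred=N actual=T -> ctr[0]=2
Ev 12: PC=4 idx=0 pred=T actual=T -> ctr[0]=3
Ev 13: PC=1 idx=1 pred=T actual=T -> ctr[1]=3
Ev 14: PC=1 idx=1 pred=T actual=T -> ctr[1]=3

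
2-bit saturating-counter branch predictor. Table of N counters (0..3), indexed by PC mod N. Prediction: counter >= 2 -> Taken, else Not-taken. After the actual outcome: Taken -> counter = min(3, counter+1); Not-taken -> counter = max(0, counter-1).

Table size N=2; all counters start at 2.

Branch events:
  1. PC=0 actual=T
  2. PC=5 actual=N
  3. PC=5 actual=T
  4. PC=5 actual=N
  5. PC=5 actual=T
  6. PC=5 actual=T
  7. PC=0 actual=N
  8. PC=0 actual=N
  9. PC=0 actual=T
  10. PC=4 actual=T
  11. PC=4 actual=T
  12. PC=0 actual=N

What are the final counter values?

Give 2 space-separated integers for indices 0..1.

Ev 1: PC=0 idx=0 pred=T actual=T -> ctr[0]=3
Ev 2: PC=5 idx=1 pred=T actual=N -> ctr[1]=1
Ev 3: PC=5 idx=1 pred=N actual=T -> ctr[1]=2
Ev 4: PC=5 idx=1 pred=T actual=N -> ctr[1]=1
Ev 5: PC=5 idx=1 pred=N actual=T -> ctr[1]=2
Ev 6: PC=5 idx=1 pred=T actual=T -> ctr[1]=3
Ev 7: PC=0 idx=0 pred=T actual=N -> ctr[0]=2
Ev 8: PC=0 idx=0 pred=T actual=N -> ctr[0]=1
Ev 9: PC=0 idx=0 pred=N actual=T -> ctr[0]=2
Ev 10: PC=4 idx=0 pred=T actual=T -> ctr[0]=3
Ev 11: PC=4 idx=0 pred=T actual=T -> ctr[0]=3
Ev 12: PC=0 idx=0 pred=T actual=N -> ctr[0]=2

Answer: 2 3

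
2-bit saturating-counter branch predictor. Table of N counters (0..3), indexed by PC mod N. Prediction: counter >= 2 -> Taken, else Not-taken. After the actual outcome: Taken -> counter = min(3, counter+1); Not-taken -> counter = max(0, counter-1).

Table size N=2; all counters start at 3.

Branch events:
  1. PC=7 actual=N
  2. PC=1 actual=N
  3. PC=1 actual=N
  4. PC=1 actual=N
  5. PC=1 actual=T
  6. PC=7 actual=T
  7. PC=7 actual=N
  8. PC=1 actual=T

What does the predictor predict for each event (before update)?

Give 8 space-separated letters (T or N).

Ev 1: PC=7 idx=1 pred=T actual=N -> ctr[1]=2
Ev 2: PC=1 idx=1 pred=T actual=N -> ctr[1]=1
Ev 3: PC=1 idx=1 pred=N actual=N -> ctr[1]=0
Ev 4: PC=1 idx=1 pred=N actual=N -> ctr[1]=0
Ev 5: PC=1 idx=1 pred=N actual=T -> ctr[1]=1
Ev 6: PC=7 idx=1 pred=N actual=T -> ctr[1]=2
Ev 7: PC=7 idx=1 pred=T actual=N -> ctr[1]=1
Ev 8: PC=1 idx=1 pred=N actual=T -> ctr[1]=2

Answer: T T N N N N T N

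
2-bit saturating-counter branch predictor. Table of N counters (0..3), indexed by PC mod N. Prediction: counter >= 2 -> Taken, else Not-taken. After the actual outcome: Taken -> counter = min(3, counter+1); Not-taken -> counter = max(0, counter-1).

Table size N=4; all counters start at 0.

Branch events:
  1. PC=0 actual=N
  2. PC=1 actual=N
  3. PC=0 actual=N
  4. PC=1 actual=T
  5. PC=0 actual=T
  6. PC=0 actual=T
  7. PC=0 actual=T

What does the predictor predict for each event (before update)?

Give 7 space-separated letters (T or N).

Answer: N N N N N N T

Derivation:
Ev 1: PC=0 idx=0 pred=N actual=N -> ctr[0]=0
Ev 2: PC=1 idx=1 pred=N actual=N -> ctr[1]=0
Ev 3: PC=0 idx=0 pred=N actual=N -> ctr[0]=0
Ev 4: PC=1 idx=1 pred=N actual=T -> ctr[1]=1
Ev 5: PC=0 idx=0 pred=N actual=T -> ctr[0]=1
Ev 6: PC=0 idx=0 pred=N actual=T -> ctr[0]=2
Ev 7: PC=0 idx=0 pred=T actual=T -> ctr[0]=3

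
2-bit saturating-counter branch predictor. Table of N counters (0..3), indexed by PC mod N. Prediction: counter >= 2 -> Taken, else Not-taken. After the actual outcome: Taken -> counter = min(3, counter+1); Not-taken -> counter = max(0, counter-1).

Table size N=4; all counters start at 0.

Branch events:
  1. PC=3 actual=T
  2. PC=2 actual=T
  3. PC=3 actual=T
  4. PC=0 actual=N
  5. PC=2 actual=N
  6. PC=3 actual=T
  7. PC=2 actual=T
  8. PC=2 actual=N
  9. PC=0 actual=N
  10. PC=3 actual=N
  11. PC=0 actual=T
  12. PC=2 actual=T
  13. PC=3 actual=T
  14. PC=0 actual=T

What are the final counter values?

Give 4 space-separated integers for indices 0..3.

Answer: 2 0 1 3

Derivation:
Ev 1: PC=3 idx=3 pred=N actual=T -> ctr[3]=1
Ev 2: PC=2 idx=2 pred=N actual=T -> ctr[2]=1
Ev 3: PC=3 idx=3 pred=N actual=T -> ctr[3]=2
Ev 4: PC=0 idx=0 pred=N actual=N -> ctr[0]=0
Ev 5: PC=2 idx=2 pred=N actual=N -> ctr[2]=0
Ev 6: PC=3 idx=3 pred=T actual=T -> ctr[3]=3
Ev 7: PC=2 idx=2 pred=N actual=T -> ctr[2]=1
Ev 8: PC=2 idx=2 pred=N actual=N -> ctr[2]=0
Ev 9: PC=0 idx=0 pred=N actual=N -> ctr[0]=0
Ev 10: PC=3 idx=3 pred=T actual=N -> ctr[3]=2
Ev 11: PC=0 idx=0 pred=N actual=T -> ctr[0]=1
Ev 12: PC=2 idx=2 pred=N actual=T -> ctr[2]=1
Ev 13: PC=3 idx=3 pred=T actual=T -> ctr[3]=3
Ev 14: PC=0 idx=0 pred=N actual=T -> ctr[0]=2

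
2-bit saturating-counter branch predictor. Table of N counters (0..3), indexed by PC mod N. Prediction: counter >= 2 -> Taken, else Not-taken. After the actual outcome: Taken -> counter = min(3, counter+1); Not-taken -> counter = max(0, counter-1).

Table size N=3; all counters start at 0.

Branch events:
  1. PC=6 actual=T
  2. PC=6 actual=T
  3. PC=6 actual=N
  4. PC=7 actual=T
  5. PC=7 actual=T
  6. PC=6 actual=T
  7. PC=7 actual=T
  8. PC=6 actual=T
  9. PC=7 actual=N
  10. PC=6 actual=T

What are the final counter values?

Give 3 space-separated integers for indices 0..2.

Answer: 3 2 0

Derivation:
Ev 1: PC=6 idx=0 pred=N actual=T -> ctr[0]=1
Ev 2: PC=6 idx=0 pred=N actual=T -> ctr[0]=2
Ev 3: PC=6 idx=0 pred=T actual=N -> ctr[0]=1
Ev 4: PC=7 idx=1 pred=N actual=T -> ctr[1]=1
Ev 5: PC=7 idx=1 pred=N actual=T -> ctr[1]=2
Ev 6: PC=6 idx=0 pred=N actual=T -> ctr[0]=2
Ev 7: PC=7 idx=1 pred=T actual=T -> ctr[1]=3
Ev 8: PC=6 idx=0 pred=T actual=T -> ctr[0]=3
Ev 9: PC=7 idx=1 pred=T actual=N -> ctr[1]=2
Ev 10: PC=6 idx=0 pred=T actual=T -> ctr[0]=3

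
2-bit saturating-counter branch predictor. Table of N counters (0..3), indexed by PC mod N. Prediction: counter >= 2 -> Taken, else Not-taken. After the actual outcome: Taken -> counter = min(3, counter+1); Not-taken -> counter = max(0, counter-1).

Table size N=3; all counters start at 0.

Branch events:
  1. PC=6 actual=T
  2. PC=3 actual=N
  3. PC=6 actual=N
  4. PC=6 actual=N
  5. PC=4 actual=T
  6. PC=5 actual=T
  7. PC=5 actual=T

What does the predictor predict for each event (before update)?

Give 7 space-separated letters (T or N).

Ev 1: PC=6 idx=0 pred=N actual=T -> ctr[0]=1
Ev 2: PC=3 idx=0 pred=N actual=N -> ctr[0]=0
Ev 3: PC=6 idx=0 pred=N actual=N -> ctr[0]=0
Ev 4: PC=6 idx=0 pred=N actual=N -> ctr[0]=0
Ev 5: PC=4 idx=1 pred=N actual=T -> ctr[1]=1
Ev 6: PC=5 idx=2 pred=N actual=T -> ctr[2]=1
Ev 7: PC=5 idx=2 pred=N actual=T -> ctr[2]=2

Answer: N N N N N N N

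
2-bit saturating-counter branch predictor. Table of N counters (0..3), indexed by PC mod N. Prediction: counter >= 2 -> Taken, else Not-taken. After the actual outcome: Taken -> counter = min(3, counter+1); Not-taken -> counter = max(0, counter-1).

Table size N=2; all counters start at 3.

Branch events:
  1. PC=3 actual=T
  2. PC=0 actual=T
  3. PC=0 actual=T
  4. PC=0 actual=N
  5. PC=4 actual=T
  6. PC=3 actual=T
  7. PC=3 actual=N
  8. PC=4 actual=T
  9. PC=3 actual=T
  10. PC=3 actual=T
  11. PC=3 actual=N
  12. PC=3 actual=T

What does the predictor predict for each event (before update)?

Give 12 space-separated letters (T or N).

Answer: T T T T T T T T T T T T

Derivation:
Ev 1: PC=3 idx=1 pred=T actual=T -> ctr[1]=3
Ev 2: PC=0 idx=0 pred=T actual=T -> ctr[0]=3
Ev 3: PC=0 idx=0 pred=T actual=T -> ctr[0]=3
Ev 4: PC=0 idx=0 pred=T actual=N -> ctr[0]=2
Ev 5: PC=4 idx=0 pred=T actual=T -> ctr[0]=3
Ev 6: PC=3 idx=1 pred=T actual=T -> ctr[1]=3
Ev 7: PC=3 idx=1 pred=T actual=N -> ctr[1]=2
Ev 8: PC=4 idx=0 pred=T actual=T -> ctr[0]=3
Ev 9: PC=3 idx=1 pred=T actual=T -> ctr[1]=3
Ev 10: PC=3 idx=1 pred=T actual=T -> ctr[1]=3
Ev 11: PC=3 idx=1 pred=T actual=N -> ctr[1]=2
Ev 12: PC=3 idx=1 pred=T actual=T -> ctr[1]=3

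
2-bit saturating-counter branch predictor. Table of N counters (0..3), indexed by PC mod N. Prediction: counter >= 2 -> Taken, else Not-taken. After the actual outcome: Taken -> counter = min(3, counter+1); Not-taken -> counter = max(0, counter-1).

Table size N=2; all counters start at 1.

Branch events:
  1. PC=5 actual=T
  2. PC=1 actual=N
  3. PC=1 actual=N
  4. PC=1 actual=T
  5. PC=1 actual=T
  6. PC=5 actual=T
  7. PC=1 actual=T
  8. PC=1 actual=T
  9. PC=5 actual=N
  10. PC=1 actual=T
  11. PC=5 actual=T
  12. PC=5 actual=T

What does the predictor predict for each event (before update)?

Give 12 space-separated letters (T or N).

Answer: N T N N N T T T T T T T

Derivation:
Ev 1: PC=5 idx=1 pred=N actual=T -> ctr[1]=2
Ev 2: PC=1 idx=1 pred=T actual=N -> ctr[1]=1
Ev 3: PC=1 idx=1 pred=N actual=N -> ctr[1]=0
Ev 4: PC=1 idx=1 pred=N actual=T -> ctr[1]=1
Ev 5: PC=1 idx=1 pred=N actual=T -> ctr[1]=2
Ev 6: PC=5 idx=1 pred=T actual=T -> ctr[1]=3
Ev 7: PC=1 idx=1 pred=T actual=T -> ctr[1]=3
Ev 8: PC=1 idx=1 pred=T actual=T -> ctr[1]=3
Ev 9: PC=5 idx=1 pred=T actual=N -> ctr[1]=2
Ev 10: PC=1 idx=1 pred=T actual=T -> ctr[1]=3
Ev 11: PC=5 idx=1 pred=T actual=T -> ctr[1]=3
Ev 12: PC=5 idx=1 pred=T actual=T -> ctr[1]=3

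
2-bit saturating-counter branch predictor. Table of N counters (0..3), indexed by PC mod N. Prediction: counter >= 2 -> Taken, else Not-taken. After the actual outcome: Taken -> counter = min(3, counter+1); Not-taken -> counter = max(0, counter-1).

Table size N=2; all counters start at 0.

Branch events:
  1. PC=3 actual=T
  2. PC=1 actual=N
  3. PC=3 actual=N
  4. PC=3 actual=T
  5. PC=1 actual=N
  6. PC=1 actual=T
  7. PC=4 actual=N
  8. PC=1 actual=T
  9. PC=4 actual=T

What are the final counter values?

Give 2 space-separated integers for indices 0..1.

Ev 1: PC=3 idx=1 pred=N actual=T -> ctr[1]=1
Ev 2: PC=1 idx=1 pred=N actual=N -> ctr[1]=0
Ev 3: PC=3 idx=1 pred=N actual=N -> ctr[1]=0
Ev 4: PC=3 idx=1 pred=N actual=T -> ctr[1]=1
Ev 5: PC=1 idx=1 pred=N actual=N -> ctr[1]=0
Ev 6: PC=1 idx=1 pred=N actual=T -> ctr[1]=1
Ev 7: PC=4 idx=0 pred=N actual=N -> ctr[0]=0
Ev 8: PC=1 idx=1 pred=N actual=T -> ctr[1]=2
Ev 9: PC=4 idx=0 pred=N actual=T -> ctr[0]=1

Answer: 1 2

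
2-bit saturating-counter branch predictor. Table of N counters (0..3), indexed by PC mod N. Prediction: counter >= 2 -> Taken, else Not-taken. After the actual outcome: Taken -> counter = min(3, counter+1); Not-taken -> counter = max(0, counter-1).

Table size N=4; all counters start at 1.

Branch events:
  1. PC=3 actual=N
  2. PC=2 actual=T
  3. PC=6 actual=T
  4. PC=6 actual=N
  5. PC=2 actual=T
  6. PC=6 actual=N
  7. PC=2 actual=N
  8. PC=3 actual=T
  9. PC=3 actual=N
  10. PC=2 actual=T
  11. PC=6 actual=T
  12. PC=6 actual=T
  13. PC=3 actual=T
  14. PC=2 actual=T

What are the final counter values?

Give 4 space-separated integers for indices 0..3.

Ev 1: PC=3 idx=3 pred=N actual=N -> ctr[3]=0
Ev 2: PC=2 idx=2 pred=N actual=T -> ctr[2]=2
Ev 3: PC=6 idx=2 pred=T actual=T -> ctr[2]=3
Ev 4: PC=6 idx=2 pred=T actual=N -> ctr[2]=2
Ev 5: PC=2 idx=2 pred=T actual=T -> ctr[2]=3
Ev 6: PC=6 idx=2 pred=T actual=N -> ctr[2]=2
Ev 7: PC=2 idx=2 pred=T actual=N -> ctr[2]=1
Ev 8: PC=3 idx=3 pred=N actual=T -> ctr[3]=1
Ev 9: PC=3 idx=3 pred=N actual=N -> ctr[3]=0
Ev 10: PC=2 idx=2 pred=N actual=T -> ctr[2]=2
Ev 11: PC=6 idx=2 pred=T actual=T -> ctr[2]=3
Ev 12: PC=6 idx=2 pred=T actual=T -> ctr[2]=3
Ev 13: PC=3 idx=3 pred=N actual=T -> ctr[3]=1
Ev 14: PC=2 idx=2 pred=T actual=T -> ctr[2]=3

Answer: 1 1 3 1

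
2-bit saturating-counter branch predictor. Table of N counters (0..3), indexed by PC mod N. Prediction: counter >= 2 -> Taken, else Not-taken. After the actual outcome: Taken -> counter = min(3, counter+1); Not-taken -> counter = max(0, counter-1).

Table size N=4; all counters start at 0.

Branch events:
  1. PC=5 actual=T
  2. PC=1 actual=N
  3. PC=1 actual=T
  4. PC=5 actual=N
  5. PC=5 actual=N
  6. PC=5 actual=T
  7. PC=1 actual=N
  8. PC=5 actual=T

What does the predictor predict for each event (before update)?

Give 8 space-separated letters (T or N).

Answer: N N N N N N N N

Derivation:
Ev 1: PC=5 idx=1 pred=N actual=T -> ctr[1]=1
Ev 2: PC=1 idx=1 pred=N actual=N -> ctr[1]=0
Ev 3: PC=1 idx=1 pred=N actual=T -> ctr[1]=1
Ev 4: PC=5 idx=1 pred=N actual=N -> ctr[1]=0
Ev 5: PC=5 idx=1 pred=N actual=N -> ctr[1]=0
Ev 6: PC=5 idx=1 pred=N actual=T -> ctr[1]=1
Ev 7: PC=1 idx=1 pred=N actual=N -> ctr[1]=0
Ev 8: PC=5 idx=1 pred=N actual=T -> ctr[1]=1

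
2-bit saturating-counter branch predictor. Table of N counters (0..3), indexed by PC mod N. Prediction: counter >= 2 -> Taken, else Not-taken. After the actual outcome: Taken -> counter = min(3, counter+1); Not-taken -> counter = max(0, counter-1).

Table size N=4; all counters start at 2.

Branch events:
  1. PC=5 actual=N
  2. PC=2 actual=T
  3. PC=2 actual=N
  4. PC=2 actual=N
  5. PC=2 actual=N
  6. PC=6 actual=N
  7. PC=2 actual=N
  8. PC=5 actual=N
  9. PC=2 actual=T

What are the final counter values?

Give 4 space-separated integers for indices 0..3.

Answer: 2 0 1 2

Derivation:
Ev 1: PC=5 idx=1 pred=T actual=N -> ctr[1]=1
Ev 2: PC=2 idx=2 pred=T actual=T -> ctr[2]=3
Ev 3: PC=2 idx=2 pred=T actual=N -> ctr[2]=2
Ev 4: PC=2 idx=2 pred=T actual=N -> ctr[2]=1
Ev 5: PC=2 idx=2 pred=N actual=N -> ctr[2]=0
Ev 6: PC=6 idx=2 pred=N actual=N -> ctr[2]=0
Ev 7: PC=2 idx=2 pred=N actual=N -> ctr[2]=0
Ev 8: PC=5 idx=1 pred=N actual=N -> ctr[1]=0
Ev 9: PC=2 idx=2 pred=N actual=T -> ctr[2]=1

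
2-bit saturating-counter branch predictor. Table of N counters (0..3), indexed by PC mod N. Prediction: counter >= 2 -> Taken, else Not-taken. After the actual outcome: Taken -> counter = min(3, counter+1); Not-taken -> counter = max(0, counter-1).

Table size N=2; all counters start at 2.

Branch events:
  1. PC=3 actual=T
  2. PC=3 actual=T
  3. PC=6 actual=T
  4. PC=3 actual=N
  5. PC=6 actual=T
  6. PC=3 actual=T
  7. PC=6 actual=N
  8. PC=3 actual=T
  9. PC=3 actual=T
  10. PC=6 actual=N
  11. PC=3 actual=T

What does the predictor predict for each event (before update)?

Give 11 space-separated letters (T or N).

Answer: T T T T T T T T T T T

Derivation:
Ev 1: PC=3 idx=1 pred=T actual=T -> ctr[1]=3
Ev 2: PC=3 idx=1 pred=T actual=T -> ctr[1]=3
Ev 3: PC=6 idx=0 pred=T actual=T -> ctr[0]=3
Ev 4: PC=3 idx=1 pred=T actual=N -> ctr[1]=2
Ev 5: PC=6 idx=0 pred=T actual=T -> ctr[0]=3
Ev 6: PC=3 idx=1 pred=T actual=T -> ctr[1]=3
Ev 7: PC=6 idx=0 pred=T actual=N -> ctr[0]=2
Ev 8: PC=3 idx=1 pred=T actual=T -> ctr[1]=3
Ev 9: PC=3 idx=1 pred=T actual=T -> ctr[1]=3
Ev 10: PC=6 idx=0 pred=T actual=N -> ctr[0]=1
Ev 11: PC=3 idx=1 pred=T actual=T -> ctr[1]=3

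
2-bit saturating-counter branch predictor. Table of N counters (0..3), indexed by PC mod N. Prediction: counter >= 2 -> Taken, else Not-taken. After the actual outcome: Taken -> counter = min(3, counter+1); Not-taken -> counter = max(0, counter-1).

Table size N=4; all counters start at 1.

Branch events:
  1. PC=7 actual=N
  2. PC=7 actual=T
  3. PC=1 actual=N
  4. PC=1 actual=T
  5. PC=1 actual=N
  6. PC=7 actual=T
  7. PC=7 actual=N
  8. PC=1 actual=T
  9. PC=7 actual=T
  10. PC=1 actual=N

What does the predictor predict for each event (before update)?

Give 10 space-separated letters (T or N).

Ev 1: PC=7 idx=3 pred=N actual=N -> ctr[3]=0
Ev 2: PC=7 idx=3 pred=N actual=T -> ctr[3]=1
Ev 3: PC=1 idx=1 pred=N actual=N -> ctr[1]=0
Ev 4: PC=1 idx=1 pred=N actual=T -> ctr[1]=1
Ev 5: PC=1 idx=1 pred=N actual=N -> ctr[1]=0
Ev 6: PC=7 idx=3 pred=N actual=T -> ctr[3]=2
Ev 7: PC=7 idx=3 pred=T actual=N -> ctr[3]=1
Ev 8: PC=1 idx=1 pred=N actual=T -> ctr[1]=1
Ev 9: PC=7 idx=3 pred=N actual=T -> ctr[3]=2
Ev 10: PC=1 idx=1 pred=N actual=N -> ctr[1]=0

Answer: N N N N N N T N N N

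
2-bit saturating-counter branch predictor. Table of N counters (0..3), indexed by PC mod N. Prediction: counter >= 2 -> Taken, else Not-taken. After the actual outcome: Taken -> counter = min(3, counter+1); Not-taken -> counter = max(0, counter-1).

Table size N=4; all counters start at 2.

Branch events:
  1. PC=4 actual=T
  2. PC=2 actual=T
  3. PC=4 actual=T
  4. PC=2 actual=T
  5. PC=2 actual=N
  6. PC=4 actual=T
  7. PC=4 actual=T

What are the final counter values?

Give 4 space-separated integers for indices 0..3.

Ev 1: PC=4 idx=0 pred=T actual=T -> ctr[0]=3
Ev 2: PC=2 idx=2 pred=T actual=T -> ctr[2]=3
Ev 3: PC=4 idx=0 pred=T actual=T -> ctr[0]=3
Ev 4: PC=2 idx=2 pred=T actual=T -> ctr[2]=3
Ev 5: PC=2 idx=2 pred=T actual=N -> ctr[2]=2
Ev 6: PC=4 idx=0 pred=T actual=T -> ctr[0]=3
Ev 7: PC=4 idx=0 pred=T actual=T -> ctr[0]=3

Answer: 3 2 2 2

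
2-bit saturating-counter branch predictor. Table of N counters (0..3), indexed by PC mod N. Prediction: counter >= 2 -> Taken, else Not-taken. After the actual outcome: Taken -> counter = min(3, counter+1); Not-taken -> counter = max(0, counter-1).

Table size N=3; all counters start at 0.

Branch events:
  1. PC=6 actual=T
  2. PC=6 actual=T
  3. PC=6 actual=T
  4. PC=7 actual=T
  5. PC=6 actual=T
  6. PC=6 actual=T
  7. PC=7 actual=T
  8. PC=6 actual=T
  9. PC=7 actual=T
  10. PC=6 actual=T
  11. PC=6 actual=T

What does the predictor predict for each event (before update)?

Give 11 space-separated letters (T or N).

Ev 1: PC=6 idx=0 pred=N actual=T -> ctr[0]=1
Ev 2: PC=6 idx=0 pred=N actual=T -> ctr[0]=2
Ev 3: PC=6 idx=0 pred=T actual=T -> ctr[0]=3
Ev 4: PC=7 idx=1 pred=N actual=T -> ctr[1]=1
Ev 5: PC=6 idx=0 pred=T actual=T -> ctr[0]=3
Ev 6: PC=6 idx=0 pred=T actual=T -> ctr[0]=3
Ev 7: PC=7 idx=1 pred=N actual=T -> ctr[1]=2
Ev 8: PC=6 idx=0 pred=T actual=T -> ctr[0]=3
Ev 9: PC=7 idx=1 pred=T actual=T -> ctr[1]=3
Ev 10: PC=6 idx=0 pred=T actual=T -> ctr[0]=3
Ev 11: PC=6 idx=0 pred=T actual=T -> ctr[0]=3

Answer: N N T N T T N T T T T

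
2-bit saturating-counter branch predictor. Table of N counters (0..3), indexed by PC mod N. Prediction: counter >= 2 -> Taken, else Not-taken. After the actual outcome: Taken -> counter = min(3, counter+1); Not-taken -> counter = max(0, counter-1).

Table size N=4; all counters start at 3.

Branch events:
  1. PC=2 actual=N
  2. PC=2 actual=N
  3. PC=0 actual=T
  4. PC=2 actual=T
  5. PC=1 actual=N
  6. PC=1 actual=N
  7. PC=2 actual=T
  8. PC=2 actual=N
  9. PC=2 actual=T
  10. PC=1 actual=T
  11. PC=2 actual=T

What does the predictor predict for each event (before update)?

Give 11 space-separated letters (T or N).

Ev 1: PC=2 idx=2 pred=T actual=N -> ctr[2]=2
Ev 2: PC=2 idx=2 pred=T actual=N -> ctr[2]=1
Ev 3: PC=0 idx=0 pred=T actual=T -> ctr[0]=3
Ev 4: PC=2 idx=2 pred=N actual=T -> ctr[2]=2
Ev 5: PC=1 idx=1 pred=T actual=N -> ctr[1]=2
Ev 6: PC=1 idx=1 pred=T actual=N -> ctr[1]=1
Ev 7: PC=2 idx=2 pred=T actual=T -> ctr[2]=3
Ev 8: PC=2 idx=2 pred=T actual=N -> ctr[2]=2
Ev 9: PC=2 idx=2 pred=T actual=T -> ctr[2]=3
Ev 10: PC=1 idx=1 pred=N actual=T -> ctr[1]=2
Ev 11: PC=2 idx=2 pred=T actual=T -> ctr[2]=3

Answer: T T T N T T T T T N T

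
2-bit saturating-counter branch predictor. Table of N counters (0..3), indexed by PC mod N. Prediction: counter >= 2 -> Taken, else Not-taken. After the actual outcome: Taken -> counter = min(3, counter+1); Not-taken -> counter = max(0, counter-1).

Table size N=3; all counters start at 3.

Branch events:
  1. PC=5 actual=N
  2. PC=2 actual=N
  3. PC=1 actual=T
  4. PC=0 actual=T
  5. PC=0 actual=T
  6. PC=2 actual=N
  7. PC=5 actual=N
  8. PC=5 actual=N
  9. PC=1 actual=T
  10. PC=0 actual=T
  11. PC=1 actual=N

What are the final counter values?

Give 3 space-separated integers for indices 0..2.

Answer: 3 2 0

Derivation:
Ev 1: PC=5 idx=2 pred=T actual=N -> ctr[2]=2
Ev 2: PC=2 idx=2 pred=T actual=N -> ctr[2]=1
Ev 3: PC=1 idx=1 pred=T actual=T -> ctr[1]=3
Ev 4: PC=0 idx=0 pred=T actual=T -> ctr[0]=3
Ev 5: PC=0 idx=0 pred=T actual=T -> ctr[0]=3
Ev 6: PC=2 idx=2 pred=N actual=N -> ctr[2]=0
Ev 7: PC=5 idx=2 pred=N actual=N -> ctr[2]=0
Ev 8: PC=5 idx=2 pred=N actual=N -> ctr[2]=0
Ev 9: PC=1 idx=1 pred=T actual=T -> ctr[1]=3
Ev 10: PC=0 idx=0 pred=T actual=T -> ctr[0]=3
Ev 11: PC=1 idx=1 pred=T actual=N -> ctr[1]=2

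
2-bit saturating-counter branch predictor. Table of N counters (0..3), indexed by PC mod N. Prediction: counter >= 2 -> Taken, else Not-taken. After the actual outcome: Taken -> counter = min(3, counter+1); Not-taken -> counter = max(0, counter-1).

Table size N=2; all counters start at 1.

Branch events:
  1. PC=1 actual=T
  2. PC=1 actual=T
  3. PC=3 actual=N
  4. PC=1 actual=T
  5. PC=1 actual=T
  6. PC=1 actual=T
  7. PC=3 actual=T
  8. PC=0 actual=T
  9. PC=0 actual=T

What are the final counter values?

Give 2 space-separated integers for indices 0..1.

Ev 1: PC=1 idx=1 pred=N actual=T -> ctr[1]=2
Ev 2: PC=1 idx=1 pred=T actual=T -> ctr[1]=3
Ev 3: PC=3 idx=1 pred=T actual=N -> ctr[1]=2
Ev 4: PC=1 idx=1 pred=T actual=T -> ctr[1]=3
Ev 5: PC=1 idx=1 pred=T actual=T -> ctr[1]=3
Ev 6: PC=1 idx=1 pred=T actual=T -> ctr[1]=3
Ev 7: PC=3 idx=1 pred=T actual=T -> ctr[1]=3
Ev 8: PC=0 idx=0 pred=N actual=T -> ctr[0]=2
Ev 9: PC=0 idx=0 pred=T actual=T -> ctr[0]=3

Answer: 3 3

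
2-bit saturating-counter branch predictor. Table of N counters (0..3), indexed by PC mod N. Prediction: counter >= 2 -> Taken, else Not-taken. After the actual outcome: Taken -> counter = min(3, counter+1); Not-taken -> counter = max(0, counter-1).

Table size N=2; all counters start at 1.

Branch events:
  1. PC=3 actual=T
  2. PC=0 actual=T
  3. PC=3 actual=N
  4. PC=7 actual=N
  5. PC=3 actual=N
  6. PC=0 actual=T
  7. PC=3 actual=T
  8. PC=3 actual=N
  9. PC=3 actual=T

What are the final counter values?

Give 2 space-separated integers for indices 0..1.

Ev 1: PC=3 idx=1 pred=N actual=T -> ctr[1]=2
Ev 2: PC=0 idx=0 pred=N actual=T -> ctr[0]=2
Ev 3: PC=3 idx=1 pred=T actual=N -> ctr[1]=1
Ev 4: PC=7 idx=1 pred=N actual=N -> ctr[1]=0
Ev 5: PC=3 idx=1 pred=N actual=N -> ctr[1]=0
Ev 6: PC=0 idx=0 pred=T actual=T -> ctr[0]=3
Ev 7: PC=3 idx=1 pred=N actual=T -> ctr[1]=1
Ev 8: PC=3 idx=1 pred=N actual=N -> ctr[1]=0
Ev 9: PC=3 idx=1 pred=N actual=T -> ctr[1]=1

Answer: 3 1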